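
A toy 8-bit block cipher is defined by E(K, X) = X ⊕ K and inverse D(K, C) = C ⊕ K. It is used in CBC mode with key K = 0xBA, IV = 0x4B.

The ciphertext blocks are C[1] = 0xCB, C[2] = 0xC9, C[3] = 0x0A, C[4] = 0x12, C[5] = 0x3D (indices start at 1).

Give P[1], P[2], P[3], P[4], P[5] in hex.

CBC decryption: P_i = D(K, C_i) ⊕ C_{i−1}, with C_{0} = IV.
P[1]: D(K, 0xCB) = 0x71; 0x71 ⊕ 0x4B = 0x3A.
P[2]: D(K, 0xC9) = 0x73; 0x73 ⊕ 0xCB = 0xB8.
P[3]: D(K, 0x0A) = 0xB0; 0xB0 ⊕ 0xC9 = 0x79.
P[4]: D(K, 0x12) = 0xA8; 0xA8 ⊕ 0x0A = 0xA2.
P[5]: D(K, 0x3D) = 0x87; 0x87 ⊕ 0x12 = 0x95.

P[1] = 0x3A, P[2] = 0xB8, P[3] = 0x79, P[4] = 0xA2, P[5] = 0x95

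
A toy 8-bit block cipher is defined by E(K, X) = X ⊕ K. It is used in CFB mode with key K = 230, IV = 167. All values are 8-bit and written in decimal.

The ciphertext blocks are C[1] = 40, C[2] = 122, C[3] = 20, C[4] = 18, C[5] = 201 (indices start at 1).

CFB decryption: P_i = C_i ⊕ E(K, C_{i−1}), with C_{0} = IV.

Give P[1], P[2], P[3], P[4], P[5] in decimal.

P[1]: E(K, 167) = 65; 40 ⊕ 65 = 105.
P[2]: E(K, 40) = 206; 122 ⊕ 206 = 180.
P[3]: E(K, 122) = 156; 20 ⊕ 156 = 136.
P[4]: E(K, 20) = 242; 18 ⊕ 242 = 224.
P[5]: E(K, 18) = 244; 201 ⊕ 244 = 61.

P[1] = 105, P[2] = 180, P[3] = 136, P[4] = 224, P[5] = 61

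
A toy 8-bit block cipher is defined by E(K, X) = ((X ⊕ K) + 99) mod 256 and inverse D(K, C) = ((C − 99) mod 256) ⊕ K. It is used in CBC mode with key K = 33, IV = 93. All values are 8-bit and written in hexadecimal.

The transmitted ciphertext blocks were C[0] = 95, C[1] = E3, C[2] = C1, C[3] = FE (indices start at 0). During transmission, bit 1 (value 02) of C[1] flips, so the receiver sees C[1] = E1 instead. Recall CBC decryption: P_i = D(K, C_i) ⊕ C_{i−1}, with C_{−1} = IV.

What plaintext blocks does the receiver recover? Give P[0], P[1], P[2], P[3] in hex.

P[0] = 5C, P[1] = EE, P[2] = FA, P[3] = 97

Only C[1] changed, to E1. In CBC, a change in C_i garbles P_i and flips the same bit in P_{i+1}. Decrypting the received ciphertext:
P[0]: D(K, 95) = CF; CF ⊕ 93 = 5C.
P[1]: D(K, E1) = 7B; 7B ⊕ 95 = EE.
P[2]: D(K, C1) = 1B; 1B ⊕ E1 = FA.
P[3]: D(K, FE) = 56; 56 ⊕ C1 = 97.
Blocks that differ from the original plaintext: P[1], P[2].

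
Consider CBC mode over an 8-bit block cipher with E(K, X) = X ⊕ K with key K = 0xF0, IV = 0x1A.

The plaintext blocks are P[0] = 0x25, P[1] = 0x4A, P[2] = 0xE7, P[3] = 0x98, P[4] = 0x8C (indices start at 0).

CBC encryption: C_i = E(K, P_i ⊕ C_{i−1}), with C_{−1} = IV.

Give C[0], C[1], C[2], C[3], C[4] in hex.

C[0] = 0xCF, C[1] = 0x75, C[2] = 0x62, C[3] = 0x0A, C[4] = 0x76

C[0]: P[0] ⊕ 0x1A = 0x3F; E(K, 0x3F) = 0xCF.
C[1]: P[1] ⊕ 0xCF = 0x85; E(K, 0x85) = 0x75.
C[2]: P[2] ⊕ 0x75 = 0x92; E(K, 0x92) = 0x62.
C[3]: P[3] ⊕ 0x62 = 0xFA; E(K, 0xFA) = 0x0A.
C[4]: P[4] ⊕ 0x0A = 0x86; E(K, 0x86) = 0x76.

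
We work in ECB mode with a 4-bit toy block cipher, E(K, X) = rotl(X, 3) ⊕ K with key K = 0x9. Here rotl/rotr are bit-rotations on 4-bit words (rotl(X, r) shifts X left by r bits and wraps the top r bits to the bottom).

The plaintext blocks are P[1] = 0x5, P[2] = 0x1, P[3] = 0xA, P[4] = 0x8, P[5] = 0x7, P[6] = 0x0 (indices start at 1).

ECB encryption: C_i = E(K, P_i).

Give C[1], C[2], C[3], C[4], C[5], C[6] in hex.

C[1] = 0x3, C[2] = 0x1, C[3] = 0xC, C[4] = 0xD, C[5] = 0x2, C[6] = 0x9

C[1]: E(K, 0x5) = 0x3.
C[2]: E(K, 0x1) = 0x1.
C[3]: E(K, 0xA) = 0xC.
C[4]: E(K, 0x8) = 0xD.
C[5]: E(K, 0x7) = 0x2.
C[6]: E(K, 0x0) = 0x9.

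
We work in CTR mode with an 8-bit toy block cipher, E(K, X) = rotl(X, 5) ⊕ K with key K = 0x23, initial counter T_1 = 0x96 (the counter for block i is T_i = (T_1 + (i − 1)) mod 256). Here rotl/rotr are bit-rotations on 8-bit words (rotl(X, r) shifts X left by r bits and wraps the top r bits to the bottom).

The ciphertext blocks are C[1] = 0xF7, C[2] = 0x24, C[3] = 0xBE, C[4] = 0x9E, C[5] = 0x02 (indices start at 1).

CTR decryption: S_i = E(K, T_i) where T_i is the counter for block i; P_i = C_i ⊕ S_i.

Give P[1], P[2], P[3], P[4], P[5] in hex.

P[1] = 0x06, P[2] = 0xF5, P[3] = 0x8E, P[4] = 0x8E, P[5] = 0x72

P[1]: T = 0x96, S = E(K, T) = 0xF1; 0xF7 ⊕ 0xF1 = 0x06.
P[2]: T = 0x97, S = E(K, T) = 0xD1; 0x24 ⊕ 0xD1 = 0xF5.
P[3]: T = 0x98, S = E(K, T) = 0x30; 0xBE ⊕ 0x30 = 0x8E.
P[4]: T = 0x99, S = E(K, T) = 0x10; 0x9E ⊕ 0x10 = 0x8E.
P[5]: T = 0x9A, S = E(K, T) = 0x70; 0x02 ⊕ 0x70 = 0x72.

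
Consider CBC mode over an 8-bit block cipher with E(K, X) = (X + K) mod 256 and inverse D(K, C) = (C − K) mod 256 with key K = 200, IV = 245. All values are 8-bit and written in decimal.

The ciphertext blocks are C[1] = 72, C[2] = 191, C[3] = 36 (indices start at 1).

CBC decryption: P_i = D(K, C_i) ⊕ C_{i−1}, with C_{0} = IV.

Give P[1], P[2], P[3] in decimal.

P[1] = 117, P[2] = 191, P[3] = 227

P[1]: D(K, 72) = 128; 128 ⊕ 245 = 117.
P[2]: D(K, 191) = 247; 247 ⊕ 72 = 191.
P[3]: D(K, 36) = 92; 92 ⊕ 191 = 227.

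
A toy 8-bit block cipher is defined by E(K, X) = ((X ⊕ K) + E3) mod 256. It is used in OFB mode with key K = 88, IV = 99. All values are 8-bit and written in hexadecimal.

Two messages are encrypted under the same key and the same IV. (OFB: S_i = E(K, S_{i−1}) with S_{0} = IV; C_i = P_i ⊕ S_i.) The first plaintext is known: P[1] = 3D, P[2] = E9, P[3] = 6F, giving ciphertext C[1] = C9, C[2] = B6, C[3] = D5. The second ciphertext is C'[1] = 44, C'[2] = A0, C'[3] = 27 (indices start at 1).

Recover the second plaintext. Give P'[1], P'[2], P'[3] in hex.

P'[1] = B0, P'[2] = FF, P'[3] = 9D

In OFB with a reused IV, both messages share the same keystream S_i, so C_i ⊕ C'_i = P_i ⊕ P'_i and thus P'_i = P_i ⊕ C_i ⊕ C'_i.
P'[1]: 3D ⊕ C9 ⊕ 44 = B0.
P'[2]: E9 ⊕ B6 ⊕ A0 = FF.
P'[3]: 6F ⊕ D5 ⊕ 27 = 9D.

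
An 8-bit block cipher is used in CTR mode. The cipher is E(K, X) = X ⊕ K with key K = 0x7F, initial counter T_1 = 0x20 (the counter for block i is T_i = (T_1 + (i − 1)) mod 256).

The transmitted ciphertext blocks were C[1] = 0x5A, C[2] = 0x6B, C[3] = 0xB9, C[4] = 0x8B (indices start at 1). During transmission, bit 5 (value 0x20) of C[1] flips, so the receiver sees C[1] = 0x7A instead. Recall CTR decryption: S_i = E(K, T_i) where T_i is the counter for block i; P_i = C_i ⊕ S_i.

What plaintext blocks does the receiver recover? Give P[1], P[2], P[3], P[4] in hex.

P[1] = 0x25, P[2] = 0x35, P[3] = 0xE4, P[4] = 0xD7

Only C[1] changed, to 0x7A. In CTR, a change in C_i flips the same bit in P_i only; the keystream is unaffected. Decrypting the received ciphertext:
P[1]: T = 0x20, S = E(K, T) = 0x5F; 0x7A ⊕ 0x5F = 0x25.
P[2]: T = 0x21, S = E(K, T) = 0x5E; 0x6B ⊕ 0x5E = 0x35.
P[3]: T = 0x22, S = E(K, T) = 0x5D; 0xB9 ⊕ 0x5D = 0xE4.
P[4]: T = 0x23, S = E(K, T) = 0x5C; 0x8B ⊕ 0x5C = 0xD7.
Blocks that differ from the original plaintext: P[1].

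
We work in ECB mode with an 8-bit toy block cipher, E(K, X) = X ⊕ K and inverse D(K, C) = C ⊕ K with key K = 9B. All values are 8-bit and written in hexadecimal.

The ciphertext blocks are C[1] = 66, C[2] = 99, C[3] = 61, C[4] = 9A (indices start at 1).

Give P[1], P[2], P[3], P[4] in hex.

ECB decryption: P_i = D(K, C_i).
P[1]: D(K, 66) = FD.
P[2]: D(K, 99) = 02.
P[3]: D(K, 61) = FA.
P[4]: D(K, 9A) = 01.

P[1] = FD, P[2] = 02, P[3] = FA, P[4] = 01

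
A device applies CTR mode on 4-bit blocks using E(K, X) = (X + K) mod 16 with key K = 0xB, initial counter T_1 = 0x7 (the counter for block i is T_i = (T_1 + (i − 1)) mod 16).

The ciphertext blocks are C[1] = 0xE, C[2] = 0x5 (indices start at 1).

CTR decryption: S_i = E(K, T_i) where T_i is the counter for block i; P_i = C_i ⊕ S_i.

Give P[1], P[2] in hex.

P[1] = 0xC, P[2] = 0x6

P[1]: T = 0x7, S = E(K, T) = 0x2; 0xE ⊕ 0x2 = 0xC.
P[2]: T = 0x8, S = E(K, T) = 0x3; 0x5 ⊕ 0x3 = 0x6.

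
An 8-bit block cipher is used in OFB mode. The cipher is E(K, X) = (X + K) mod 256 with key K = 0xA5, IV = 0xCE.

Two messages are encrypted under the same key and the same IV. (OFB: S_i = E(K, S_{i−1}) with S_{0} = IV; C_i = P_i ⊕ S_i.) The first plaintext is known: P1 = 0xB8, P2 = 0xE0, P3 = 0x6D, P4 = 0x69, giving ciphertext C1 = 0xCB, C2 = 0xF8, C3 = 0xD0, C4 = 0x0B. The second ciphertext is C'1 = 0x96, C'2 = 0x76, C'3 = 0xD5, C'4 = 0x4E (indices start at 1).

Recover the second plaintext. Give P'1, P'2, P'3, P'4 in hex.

In OFB with a reused IV, both messages share the same keystream S_i, so C_i ⊕ C'_i = P_i ⊕ P'_i and thus P'_i = P_i ⊕ C_i ⊕ C'_i.
P'1: 0xB8 ⊕ 0xCB ⊕ 0x96 = 0xE5.
P'2: 0xE0 ⊕ 0xF8 ⊕ 0x76 = 0x6E.
P'3: 0x6D ⊕ 0xD0 ⊕ 0xD5 = 0x68.
P'4: 0x69 ⊕ 0x0B ⊕ 0x4E = 0x2C.

P'1 = 0xE5, P'2 = 0x6E, P'3 = 0x68, P'4 = 0x2C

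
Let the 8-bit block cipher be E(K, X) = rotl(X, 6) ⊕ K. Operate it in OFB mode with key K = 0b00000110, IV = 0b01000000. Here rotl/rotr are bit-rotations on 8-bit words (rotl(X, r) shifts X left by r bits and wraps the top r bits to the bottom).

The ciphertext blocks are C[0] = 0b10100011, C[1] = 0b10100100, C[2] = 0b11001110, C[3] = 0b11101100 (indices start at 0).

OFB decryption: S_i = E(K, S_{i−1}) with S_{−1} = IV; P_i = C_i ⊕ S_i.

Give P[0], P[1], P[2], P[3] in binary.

P[0]: S = E(K, 0b01000000) = 0b00010110; 0b10100011 ⊕ 0b00010110 = 0b10110101.
P[1]: S = E(K, 0b00010110) = 0b10000011; 0b10100100 ⊕ 0b10000011 = 0b00100111.
P[2]: S = E(K, 0b10000011) = 0b11100110; 0b11001110 ⊕ 0b11100110 = 0b00101000.
P[3]: S = E(K, 0b11100110) = 0b10111111; 0b11101100 ⊕ 0b10111111 = 0b01010011.

P[0] = 0b10110101, P[1] = 0b00100111, P[2] = 0b00101000, P[3] = 0b01010011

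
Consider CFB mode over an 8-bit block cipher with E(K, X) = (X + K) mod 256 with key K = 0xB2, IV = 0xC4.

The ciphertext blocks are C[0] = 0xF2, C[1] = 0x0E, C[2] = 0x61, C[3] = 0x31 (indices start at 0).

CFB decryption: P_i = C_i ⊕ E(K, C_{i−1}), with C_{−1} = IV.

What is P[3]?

P[3] = 0x22

P[3]: E(K, 0x61) = 0x13; 0x31 ⊕ 0x13 = 0x22.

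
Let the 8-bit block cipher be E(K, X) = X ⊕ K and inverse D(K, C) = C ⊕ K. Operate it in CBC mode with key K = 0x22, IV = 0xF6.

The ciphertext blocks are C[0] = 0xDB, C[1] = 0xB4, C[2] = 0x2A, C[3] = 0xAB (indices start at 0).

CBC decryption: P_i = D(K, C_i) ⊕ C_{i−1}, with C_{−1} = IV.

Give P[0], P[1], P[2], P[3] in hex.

P[0] = 0x0F, P[1] = 0x4D, P[2] = 0xBC, P[3] = 0xA3

P[0]: D(K, 0xDB) = 0xF9; 0xF9 ⊕ 0xF6 = 0x0F.
P[1]: D(K, 0xB4) = 0x96; 0x96 ⊕ 0xDB = 0x4D.
P[2]: D(K, 0x2A) = 0x08; 0x08 ⊕ 0xB4 = 0xBC.
P[3]: D(K, 0xAB) = 0x89; 0x89 ⊕ 0x2A = 0xA3.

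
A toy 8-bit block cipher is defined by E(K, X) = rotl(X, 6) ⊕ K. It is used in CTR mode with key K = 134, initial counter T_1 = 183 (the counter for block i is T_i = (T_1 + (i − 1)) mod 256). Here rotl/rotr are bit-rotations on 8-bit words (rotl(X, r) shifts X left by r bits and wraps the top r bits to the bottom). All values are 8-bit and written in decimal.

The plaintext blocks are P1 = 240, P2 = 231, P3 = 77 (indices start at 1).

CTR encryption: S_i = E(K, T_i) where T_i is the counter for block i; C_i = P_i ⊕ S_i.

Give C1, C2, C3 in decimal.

C1: T = 183, S = E(K, T) = 107; 240 ⊕ 107 = 155.
C2: T = 184, S = E(K, T) = 168; 231 ⊕ 168 = 79.
C3: T = 185, S = E(K, T) = 232; 77 ⊕ 232 = 165.

C1 = 155, C2 = 79, C3 = 165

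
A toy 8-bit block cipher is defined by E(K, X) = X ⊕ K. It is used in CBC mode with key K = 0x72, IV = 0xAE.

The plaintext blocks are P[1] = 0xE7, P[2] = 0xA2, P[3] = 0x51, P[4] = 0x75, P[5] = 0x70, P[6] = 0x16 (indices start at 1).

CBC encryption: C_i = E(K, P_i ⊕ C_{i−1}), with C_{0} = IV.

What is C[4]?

C[1]: P[1] ⊕ 0xAE = 0x49; E(K, 0x49) = 0x3B.
C[2]: P[2] ⊕ 0x3B = 0x99; E(K, 0x99) = 0xEB.
C[3]: P[3] ⊕ 0xEB = 0xBA; E(K, 0xBA) = 0xC8.
C[4]: P[4] ⊕ 0xC8 = 0xBD; E(K, 0xBD) = 0xCF.

C[4] = 0xCF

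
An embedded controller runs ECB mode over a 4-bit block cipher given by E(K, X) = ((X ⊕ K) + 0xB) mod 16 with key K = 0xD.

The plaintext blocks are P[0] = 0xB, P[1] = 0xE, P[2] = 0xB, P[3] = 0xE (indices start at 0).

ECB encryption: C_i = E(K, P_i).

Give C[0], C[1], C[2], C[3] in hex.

C[0] = 0x1, C[1] = 0xE, C[2] = 0x1, C[3] = 0xE

C[0]: E(K, 0xB) = 0x1.
C[1]: E(K, 0xE) = 0xE.
C[2]: E(K, 0xB) = 0x1.
C[3]: E(K, 0xE) = 0xE.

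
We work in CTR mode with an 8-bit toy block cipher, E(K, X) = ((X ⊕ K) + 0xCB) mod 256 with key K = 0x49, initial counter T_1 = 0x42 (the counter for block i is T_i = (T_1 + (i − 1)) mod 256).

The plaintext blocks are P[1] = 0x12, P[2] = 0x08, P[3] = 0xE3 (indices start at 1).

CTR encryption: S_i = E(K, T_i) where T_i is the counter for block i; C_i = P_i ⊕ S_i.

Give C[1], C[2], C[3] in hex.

C[1] = 0xC4, C[2] = 0xDD, C[3] = 0x3B

C[1]: T = 0x42, S = E(K, T) = 0xD6; 0x12 ⊕ 0xD6 = 0xC4.
C[2]: T = 0x43, S = E(K, T) = 0xD5; 0x08 ⊕ 0xD5 = 0xDD.
C[3]: T = 0x44, S = E(K, T) = 0xD8; 0xE3 ⊕ 0xD8 = 0x3B.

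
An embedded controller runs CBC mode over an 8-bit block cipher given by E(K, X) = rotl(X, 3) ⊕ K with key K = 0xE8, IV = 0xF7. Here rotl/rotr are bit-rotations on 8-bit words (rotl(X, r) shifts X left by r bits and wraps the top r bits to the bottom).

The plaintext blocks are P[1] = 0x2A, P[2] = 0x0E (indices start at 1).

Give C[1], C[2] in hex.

CBC encryption: C_i = E(K, P_i ⊕ C_{i−1}), with C_{0} = IV.
C[1]: P[1] ⊕ 0xF7 = 0xDD; E(K, 0xDD) = 0x06.
C[2]: P[2] ⊕ 0x06 = 0x08; E(K, 0x08) = 0xA8.

C[1] = 0x06, C[2] = 0xA8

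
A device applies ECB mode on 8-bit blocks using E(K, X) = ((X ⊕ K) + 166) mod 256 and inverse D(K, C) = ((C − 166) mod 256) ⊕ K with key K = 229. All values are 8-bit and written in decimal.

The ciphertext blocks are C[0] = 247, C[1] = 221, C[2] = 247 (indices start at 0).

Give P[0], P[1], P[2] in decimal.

ECB decryption: P_i = D(K, C_i).
P[0]: D(K, 247) = 180.
P[1]: D(K, 221) = 210.
P[2]: D(K, 247) = 180.

P[0] = 180, P[1] = 210, P[2] = 180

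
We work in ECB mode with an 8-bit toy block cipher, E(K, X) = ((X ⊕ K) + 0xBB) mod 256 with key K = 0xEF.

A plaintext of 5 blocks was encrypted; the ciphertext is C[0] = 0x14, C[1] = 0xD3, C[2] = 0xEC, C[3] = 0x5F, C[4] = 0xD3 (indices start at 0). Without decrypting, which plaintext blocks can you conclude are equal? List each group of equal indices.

ECB encrypts each block independently with the same key, so equal ciphertext blocks imply equal plaintext blocks.
C[1] = C[4] = 0xD3, so P[1] = P[4].

P[1] = P[4]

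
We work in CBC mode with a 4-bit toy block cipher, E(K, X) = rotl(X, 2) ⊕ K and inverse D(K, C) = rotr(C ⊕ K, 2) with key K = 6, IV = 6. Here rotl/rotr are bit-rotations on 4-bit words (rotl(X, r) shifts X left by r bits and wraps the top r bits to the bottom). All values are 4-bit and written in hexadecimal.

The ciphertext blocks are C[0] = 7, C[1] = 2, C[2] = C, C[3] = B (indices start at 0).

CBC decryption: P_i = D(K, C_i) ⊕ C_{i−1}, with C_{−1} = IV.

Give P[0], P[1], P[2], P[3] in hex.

P[0] = 2, P[1] = 6, P[2] = 8, P[3] = B

P[0]: D(K, 7) = 4; 4 ⊕ 6 = 2.
P[1]: D(K, 2) = 1; 1 ⊕ 7 = 6.
P[2]: D(K, C) = A; A ⊕ 2 = 8.
P[3]: D(K, B) = 7; 7 ⊕ C = B.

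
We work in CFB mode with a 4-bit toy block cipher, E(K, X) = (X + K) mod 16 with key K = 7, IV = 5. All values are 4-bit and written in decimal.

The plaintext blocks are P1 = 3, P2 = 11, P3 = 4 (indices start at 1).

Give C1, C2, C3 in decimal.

CFB encryption: C_i = P_i ⊕ E(K, C_{i−1}), with C_{0} = IV.
C1: E(K, 5) = 12; 3 ⊕ 12 = 15.
C2: E(K, 15) = 6; 11 ⊕ 6 = 13.
C3: E(K, 13) = 4; 4 ⊕ 4 = 0.

C1 = 15, C2 = 13, C3 = 0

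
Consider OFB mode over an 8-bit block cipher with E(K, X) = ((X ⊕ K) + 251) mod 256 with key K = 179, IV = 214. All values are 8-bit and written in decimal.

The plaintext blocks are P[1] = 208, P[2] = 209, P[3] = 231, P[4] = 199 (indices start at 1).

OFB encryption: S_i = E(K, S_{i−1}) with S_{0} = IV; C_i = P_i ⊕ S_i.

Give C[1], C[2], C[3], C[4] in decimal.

C[1] = 176, C[2] = 31, C[3] = 159, C[4] = 1

C[1]: S = E(K, 214) = 96; 208 ⊕ 96 = 176.
C[2]: S = E(K, 96) = 206; 209 ⊕ 206 = 31.
C[3]: S = E(K, 206) = 120; 231 ⊕ 120 = 159.
C[4]: S = E(K, 120) = 198; 199 ⊕ 198 = 1.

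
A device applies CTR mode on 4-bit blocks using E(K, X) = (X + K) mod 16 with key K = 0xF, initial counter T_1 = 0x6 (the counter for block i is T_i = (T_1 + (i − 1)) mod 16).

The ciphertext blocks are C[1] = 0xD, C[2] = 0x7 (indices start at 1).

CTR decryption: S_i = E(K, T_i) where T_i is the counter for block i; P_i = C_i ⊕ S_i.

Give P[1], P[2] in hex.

P[1]: T = 0x6, S = E(K, T) = 0x5; 0xD ⊕ 0x5 = 0x8.
P[2]: T = 0x7, S = E(K, T) = 0x6; 0x7 ⊕ 0x6 = 0x1.

P[1] = 0x8, P[2] = 0x1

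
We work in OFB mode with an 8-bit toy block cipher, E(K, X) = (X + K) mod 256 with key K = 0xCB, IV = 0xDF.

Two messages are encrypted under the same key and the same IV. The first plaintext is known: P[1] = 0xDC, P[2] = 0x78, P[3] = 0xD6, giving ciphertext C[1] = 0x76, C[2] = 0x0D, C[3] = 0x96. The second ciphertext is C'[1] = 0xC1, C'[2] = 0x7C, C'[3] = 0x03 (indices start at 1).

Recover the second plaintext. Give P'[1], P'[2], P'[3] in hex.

In OFB with a reused IV, both messages share the same keystream S_i, so C_i ⊕ C'_i = P_i ⊕ P'_i and thus P'_i = P_i ⊕ C_i ⊕ C'_i.
P'[1]: 0xDC ⊕ 0x76 ⊕ 0xC1 = 0x6B.
P'[2]: 0x78 ⊕ 0x0D ⊕ 0x7C = 0x09.
P'[3]: 0xD6 ⊕ 0x96 ⊕ 0x03 = 0x43.

P'[1] = 0x6B, P'[2] = 0x09, P'[3] = 0x43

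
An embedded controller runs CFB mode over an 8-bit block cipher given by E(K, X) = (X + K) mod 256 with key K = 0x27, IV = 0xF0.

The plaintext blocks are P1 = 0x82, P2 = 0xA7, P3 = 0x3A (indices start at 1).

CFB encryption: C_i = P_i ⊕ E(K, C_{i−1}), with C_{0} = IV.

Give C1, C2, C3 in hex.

C1 = 0x95, C2 = 0x1B, C3 = 0x78

C1: E(K, 0xF0) = 0x17; 0x82 ⊕ 0x17 = 0x95.
C2: E(K, 0x95) = 0xBC; 0xA7 ⊕ 0xBC = 0x1B.
C3: E(K, 0x1B) = 0x42; 0x3A ⊕ 0x42 = 0x78.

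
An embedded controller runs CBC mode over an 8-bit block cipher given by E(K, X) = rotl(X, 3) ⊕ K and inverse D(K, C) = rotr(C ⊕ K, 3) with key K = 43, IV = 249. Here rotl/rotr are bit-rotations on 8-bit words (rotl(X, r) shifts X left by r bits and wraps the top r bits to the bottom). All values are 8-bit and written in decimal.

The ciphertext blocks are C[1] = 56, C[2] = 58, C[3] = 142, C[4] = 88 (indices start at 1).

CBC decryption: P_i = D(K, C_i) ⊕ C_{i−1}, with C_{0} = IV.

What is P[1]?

P[1]: D(K, 56) = 98; 98 ⊕ 249 = 155.

P[1] = 155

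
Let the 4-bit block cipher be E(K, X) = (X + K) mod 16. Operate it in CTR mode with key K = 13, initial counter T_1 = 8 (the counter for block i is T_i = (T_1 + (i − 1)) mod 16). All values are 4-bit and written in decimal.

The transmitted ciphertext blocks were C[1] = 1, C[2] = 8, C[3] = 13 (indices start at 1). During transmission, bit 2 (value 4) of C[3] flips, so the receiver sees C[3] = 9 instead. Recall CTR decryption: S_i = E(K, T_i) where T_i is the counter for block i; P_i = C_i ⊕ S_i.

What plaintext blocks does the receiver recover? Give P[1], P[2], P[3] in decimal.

Only C[3] changed, to 9. In CTR, a change in C_i flips the same bit in P_i only; the keystream is unaffected. Decrypting the received ciphertext:
P[1]: T = 8, S = E(K, T) = 5; 1 ⊕ 5 = 4.
P[2]: T = 9, S = E(K, T) = 6; 8 ⊕ 6 = 14.
P[3]: T = 10, S = E(K, T) = 7; 9 ⊕ 7 = 14.
Blocks that differ from the original plaintext: P[3].

P[1] = 4, P[2] = 14, P[3] = 14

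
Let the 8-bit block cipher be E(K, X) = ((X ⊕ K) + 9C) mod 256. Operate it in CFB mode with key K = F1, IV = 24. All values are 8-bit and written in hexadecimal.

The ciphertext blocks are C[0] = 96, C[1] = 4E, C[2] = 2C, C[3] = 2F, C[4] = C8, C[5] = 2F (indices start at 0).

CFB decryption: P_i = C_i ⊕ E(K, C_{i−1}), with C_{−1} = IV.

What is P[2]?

P[2] = 77

P[2]: E(K, 4E) = 5B; 2C ⊕ 5B = 77.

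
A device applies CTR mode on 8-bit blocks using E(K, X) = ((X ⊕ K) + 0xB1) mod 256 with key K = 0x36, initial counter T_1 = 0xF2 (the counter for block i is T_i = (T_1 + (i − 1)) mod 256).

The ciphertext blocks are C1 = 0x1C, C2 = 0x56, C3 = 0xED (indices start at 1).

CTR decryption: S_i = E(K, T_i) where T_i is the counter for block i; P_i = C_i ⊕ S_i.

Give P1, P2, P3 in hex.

P1: T = 0xF2, S = E(K, T) = 0x75; 0x1C ⊕ 0x75 = 0x69.
P2: T = 0xF3, S = E(K, T) = 0x76; 0x56 ⊕ 0x76 = 0x20.
P3: T = 0xF4, S = E(K, T) = 0x73; 0xED ⊕ 0x73 = 0x9E.

P1 = 0x69, P2 = 0x20, P3 = 0x9E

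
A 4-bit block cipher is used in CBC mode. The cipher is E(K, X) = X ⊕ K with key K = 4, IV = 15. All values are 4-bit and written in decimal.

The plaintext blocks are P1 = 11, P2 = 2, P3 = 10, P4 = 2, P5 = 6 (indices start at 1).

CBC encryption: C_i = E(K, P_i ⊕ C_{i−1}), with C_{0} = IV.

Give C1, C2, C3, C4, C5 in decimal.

C1 = 0, C2 = 6, C3 = 8, C4 = 14, C5 = 12

C1: P1 ⊕ 15 = 4; E(K, 4) = 0.
C2: P2 ⊕ 0 = 2; E(K, 2) = 6.
C3: P3 ⊕ 6 = 12; E(K, 12) = 8.
C4: P4 ⊕ 8 = 10; E(K, 10) = 14.
C5: P5 ⊕ 14 = 8; E(K, 8) = 12.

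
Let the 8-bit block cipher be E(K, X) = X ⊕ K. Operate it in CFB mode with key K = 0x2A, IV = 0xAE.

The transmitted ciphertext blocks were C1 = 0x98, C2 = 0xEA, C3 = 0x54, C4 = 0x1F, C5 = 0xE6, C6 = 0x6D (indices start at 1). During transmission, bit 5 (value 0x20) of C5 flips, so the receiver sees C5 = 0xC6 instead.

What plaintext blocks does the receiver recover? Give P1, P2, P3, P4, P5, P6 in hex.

P1 = 0x1C, P2 = 0x58, P3 = 0x94, P4 = 0x61, P5 = 0xF3, P6 = 0x81

CFB decryption: P_i = C_i ⊕ E(K, C_{i−1}), with C_{0} = IV.
Only C5 changed, to 0xC6. In CFB, a change in C_i flips the same bit in P_i and garbles P_{i+1}. Decrypting the received ciphertext:
P1: E(K, 0xAE) = 0x84; 0x98 ⊕ 0x84 = 0x1C.
P2: E(K, 0x98) = 0xB2; 0xEA ⊕ 0xB2 = 0x58.
P3: E(K, 0xEA) = 0xC0; 0x54 ⊕ 0xC0 = 0x94.
P4: E(K, 0x54) = 0x7E; 0x1F ⊕ 0x7E = 0x61.
P5: E(K, 0x1F) = 0x35; 0xC6 ⊕ 0x35 = 0xF3.
P6: E(K, 0xC6) = 0xEC; 0x6D ⊕ 0xEC = 0x81.
Blocks that differ from the original plaintext: P5, P6.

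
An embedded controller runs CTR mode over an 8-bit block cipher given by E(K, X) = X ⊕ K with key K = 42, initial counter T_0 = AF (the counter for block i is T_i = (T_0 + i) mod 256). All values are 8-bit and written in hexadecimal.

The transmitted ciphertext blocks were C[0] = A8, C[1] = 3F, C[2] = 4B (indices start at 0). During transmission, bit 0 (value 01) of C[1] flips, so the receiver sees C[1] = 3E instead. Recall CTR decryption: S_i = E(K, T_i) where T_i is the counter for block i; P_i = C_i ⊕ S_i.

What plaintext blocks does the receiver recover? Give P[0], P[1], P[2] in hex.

P[0] = 45, P[1] = CC, P[2] = B8

Only C[1] changed, to 3E. In CTR, a change in C_i flips the same bit in P_i only; the keystream is unaffected. Decrypting the received ciphertext:
P[0]: T = AF, S = E(K, T) = ED; A8 ⊕ ED = 45.
P[1]: T = B0, S = E(K, T) = F2; 3E ⊕ F2 = CC.
P[2]: T = B1, S = E(K, T) = F3; 4B ⊕ F3 = B8.
Blocks that differ from the original plaintext: P[1].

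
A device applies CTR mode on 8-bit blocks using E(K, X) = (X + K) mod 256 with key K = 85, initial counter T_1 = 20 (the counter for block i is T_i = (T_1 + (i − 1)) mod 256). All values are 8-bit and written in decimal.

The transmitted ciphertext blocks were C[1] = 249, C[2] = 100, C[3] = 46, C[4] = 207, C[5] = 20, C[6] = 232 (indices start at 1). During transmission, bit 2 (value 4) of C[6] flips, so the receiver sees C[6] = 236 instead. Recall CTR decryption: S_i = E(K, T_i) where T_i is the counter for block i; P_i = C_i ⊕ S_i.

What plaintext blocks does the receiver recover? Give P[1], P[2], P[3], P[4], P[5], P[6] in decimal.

Only C[6] changed, to 236. In CTR, a change in C_i flips the same bit in P_i only; the keystream is unaffected. Decrypting the received ciphertext:
P[1]: T = 20, S = E(K, T) = 105; 249 ⊕ 105 = 144.
P[2]: T = 21, S = E(K, T) = 106; 100 ⊕ 106 = 14.
P[3]: T = 22, S = E(K, T) = 107; 46 ⊕ 107 = 69.
P[4]: T = 23, S = E(K, T) = 108; 207 ⊕ 108 = 163.
P[5]: T = 24, S = E(K, T) = 109; 20 ⊕ 109 = 121.
P[6]: T = 25, S = E(K, T) = 110; 236 ⊕ 110 = 130.
Blocks that differ from the original plaintext: P[6].

P[1] = 144, P[2] = 14, P[3] = 69, P[4] = 163, P[5] = 121, P[6] = 130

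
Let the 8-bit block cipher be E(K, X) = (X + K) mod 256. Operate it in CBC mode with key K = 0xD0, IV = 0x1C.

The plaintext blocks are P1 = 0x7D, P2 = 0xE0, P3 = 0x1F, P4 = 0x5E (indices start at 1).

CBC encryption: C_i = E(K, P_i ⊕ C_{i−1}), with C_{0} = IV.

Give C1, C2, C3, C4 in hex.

C1 = 0x31, C2 = 0xA1, C3 = 0x8E, C4 = 0xA0

C1: P1 ⊕ 0x1C = 0x61; E(K, 0x61) = 0x31.
C2: P2 ⊕ 0x31 = 0xD1; E(K, 0xD1) = 0xA1.
C3: P3 ⊕ 0xA1 = 0xBE; E(K, 0xBE) = 0x8E.
C4: P4 ⊕ 0x8E = 0xD0; E(K, 0xD0) = 0xA0.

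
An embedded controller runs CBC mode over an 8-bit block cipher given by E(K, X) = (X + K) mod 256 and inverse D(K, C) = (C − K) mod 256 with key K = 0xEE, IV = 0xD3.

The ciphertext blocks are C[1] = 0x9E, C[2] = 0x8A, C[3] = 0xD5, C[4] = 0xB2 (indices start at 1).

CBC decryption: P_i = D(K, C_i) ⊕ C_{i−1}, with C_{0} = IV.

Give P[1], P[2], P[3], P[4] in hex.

P[1]: D(K, 0x9E) = 0xB0; 0xB0 ⊕ 0xD3 = 0x63.
P[2]: D(K, 0x8A) = 0x9C; 0x9C ⊕ 0x9E = 0x02.
P[3]: D(K, 0xD5) = 0xE7; 0xE7 ⊕ 0x8A = 0x6D.
P[4]: D(K, 0xB2) = 0xC4; 0xC4 ⊕ 0xD5 = 0x11.

P[1] = 0x63, P[2] = 0x02, P[3] = 0x6D, P[4] = 0x11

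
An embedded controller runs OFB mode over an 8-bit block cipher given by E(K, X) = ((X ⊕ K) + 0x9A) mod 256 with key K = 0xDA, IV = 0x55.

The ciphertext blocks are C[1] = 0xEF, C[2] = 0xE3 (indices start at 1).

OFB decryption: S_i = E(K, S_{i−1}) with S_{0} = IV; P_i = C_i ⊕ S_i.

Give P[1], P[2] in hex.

P[1]: S = E(K, 0x55) = 0x29; 0xEF ⊕ 0x29 = 0xC6.
P[2]: S = E(K, 0x29) = 0x8D; 0xE3 ⊕ 0x8D = 0x6E.

P[1] = 0xC6, P[2] = 0x6E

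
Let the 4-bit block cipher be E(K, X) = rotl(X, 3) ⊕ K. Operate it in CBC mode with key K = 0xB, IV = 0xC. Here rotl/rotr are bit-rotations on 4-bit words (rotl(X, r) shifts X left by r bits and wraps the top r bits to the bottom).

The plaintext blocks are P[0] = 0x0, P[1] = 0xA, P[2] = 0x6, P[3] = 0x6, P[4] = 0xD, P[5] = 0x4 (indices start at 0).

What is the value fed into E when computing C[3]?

0xE

CBC encryption: C_i = E(K, P_i ⊕ C_{i−1}), with C_{−1} = IV.
C[0]: P[0] ⊕ 0xC = 0xC; E(K, 0xC) = 0xD.
C[1]: P[1] ⊕ 0xD = 0x7; E(K, 0x7) = 0x0.
C[2]: P[2] ⊕ 0x0 = 0x6; E(K, 0x6) = 0x8.
C[3]: P[3] ⊕ 0x8 = 0xE; E(K, 0xE) = 0xC.
So the input to E for block [3] is 0xE.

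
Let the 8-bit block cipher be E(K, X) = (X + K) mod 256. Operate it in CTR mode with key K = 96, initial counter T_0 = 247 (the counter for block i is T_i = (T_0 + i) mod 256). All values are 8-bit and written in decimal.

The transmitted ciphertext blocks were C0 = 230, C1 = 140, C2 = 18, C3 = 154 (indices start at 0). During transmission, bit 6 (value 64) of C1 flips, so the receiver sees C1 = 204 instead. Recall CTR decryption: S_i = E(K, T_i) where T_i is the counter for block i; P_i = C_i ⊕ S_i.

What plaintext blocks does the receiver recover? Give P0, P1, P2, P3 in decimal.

Only C1 changed, to 204. In CTR, a change in C_i flips the same bit in P_i only; the keystream is unaffected. Decrypting the received ciphertext:
P0: T = 247, S = E(K, T) = 87; 230 ⊕ 87 = 177.
P1: T = 248, S = E(K, T) = 88; 204 ⊕ 88 = 148.
P2: T = 249, S = E(K, T) = 89; 18 ⊕ 89 = 75.
P3: T = 250, S = E(K, T) = 90; 154 ⊕ 90 = 192.
Blocks that differ from the original plaintext: P1.

P0 = 177, P1 = 148, P2 = 75, P3 = 192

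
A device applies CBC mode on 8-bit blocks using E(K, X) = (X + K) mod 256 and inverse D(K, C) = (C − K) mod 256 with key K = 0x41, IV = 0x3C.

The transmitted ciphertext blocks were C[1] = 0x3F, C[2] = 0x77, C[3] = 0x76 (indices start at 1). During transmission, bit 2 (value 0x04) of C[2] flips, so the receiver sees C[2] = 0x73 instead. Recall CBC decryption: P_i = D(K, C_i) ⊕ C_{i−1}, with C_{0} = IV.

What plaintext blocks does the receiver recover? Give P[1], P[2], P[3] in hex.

P[1] = 0xC2, P[2] = 0x0D, P[3] = 0x46

Only C[2] changed, to 0x73. In CBC, a change in C_i garbles P_i and flips the same bit in P_{i+1}. Decrypting the received ciphertext:
P[1]: D(K, 0x3F) = 0xFE; 0xFE ⊕ 0x3C = 0xC2.
P[2]: D(K, 0x73) = 0x32; 0x32 ⊕ 0x3F = 0x0D.
P[3]: D(K, 0x76) = 0x35; 0x35 ⊕ 0x73 = 0x46.
Blocks that differ from the original plaintext: P[2], P[3].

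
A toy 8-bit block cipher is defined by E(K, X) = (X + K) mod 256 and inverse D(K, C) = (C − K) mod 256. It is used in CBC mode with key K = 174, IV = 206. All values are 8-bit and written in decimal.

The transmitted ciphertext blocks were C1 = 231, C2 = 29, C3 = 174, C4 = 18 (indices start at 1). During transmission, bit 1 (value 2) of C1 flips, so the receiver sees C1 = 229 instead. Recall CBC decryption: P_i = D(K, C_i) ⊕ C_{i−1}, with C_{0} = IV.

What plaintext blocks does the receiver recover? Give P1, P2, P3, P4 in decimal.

Only C1 changed, to 229. In CBC, a change in C_i garbles P_i and flips the same bit in P_{i+1}. Decrypting the received ciphertext:
P1: D(K, 229) = 55; 55 ⊕ 206 = 249.
P2: D(K, 29) = 111; 111 ⊕ 229 = 138.
P3: D(K, 174) = 0; 0 ⊕ 29 = 29.
P4: D(K, 18) = 100; 100 ⊕ 174 = 202.
Blocks that differ from the original plaintext: P1, P2.

P1 = 249, P2 = 138, P3 = 29, P4 = 202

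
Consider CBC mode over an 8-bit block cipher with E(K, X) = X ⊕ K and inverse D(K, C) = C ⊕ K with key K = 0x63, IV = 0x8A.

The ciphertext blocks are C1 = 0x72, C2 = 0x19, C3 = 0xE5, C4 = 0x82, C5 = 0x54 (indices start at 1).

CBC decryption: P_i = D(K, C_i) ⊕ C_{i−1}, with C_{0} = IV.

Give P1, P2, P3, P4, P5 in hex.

P1: D(K, 0x72) = 0x11; 0x11 ⊕ 0x8A = 0x9B.
P2: D(K, 0x19) = 0x7A; 0x7A ⊕ 0x72 = 0x08.
P3: D(K, 0xE5) = 0x86; 0x86 ⊕ 0x19 = 0x9F.
P4: D(K, 0x82) = 0xE1; 0xE1 ⊕ 0xE5 = 0x04.
P5: D(K, 0x54) = 0x37; 0x37 ⊕ 0x82 = 0xB5.

P1 = 0x9B, P2 = 0x08, P3 = 0x9F, P4 = 0x04, P5 = 0xB5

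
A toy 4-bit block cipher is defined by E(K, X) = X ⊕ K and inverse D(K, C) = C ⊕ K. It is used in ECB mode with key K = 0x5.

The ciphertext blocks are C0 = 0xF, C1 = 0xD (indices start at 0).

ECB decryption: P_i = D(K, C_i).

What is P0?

P0: D(K, 0xF) = 0xA.

P0 = 0xA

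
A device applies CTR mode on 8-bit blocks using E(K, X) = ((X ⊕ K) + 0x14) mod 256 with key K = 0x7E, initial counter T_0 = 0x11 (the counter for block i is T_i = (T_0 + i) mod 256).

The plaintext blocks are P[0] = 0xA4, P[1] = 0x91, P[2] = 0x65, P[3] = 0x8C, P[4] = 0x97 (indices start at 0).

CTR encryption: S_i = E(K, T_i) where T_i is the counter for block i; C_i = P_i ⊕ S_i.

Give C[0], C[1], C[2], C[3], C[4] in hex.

C[0] = 0x27, C[1] = 0x11, C[2] = 0xE4, C[3] = 0xF2, C[4] = 0xE8

C[0]: T = 0x11, S = E(K, T) = 0x83; 0xA4 ⊕ 0x83 = 0x27.
C[1]: T = 0x12, S = E(K, T) = 0x80; 0x91 ⊕ 0x80 = 0x11.
C[2]: T = 0x13, S = E(K, T) = 0x81; 0x65 ⊕ 0x81 = 0xE4.
C[3]: T = 0x14, S = E(K, T) = 0x7E; 0x8C ⊕ 0x7E = 0xF2.
C[4]: T = 0x15, S = E(K, T) = 0x7F; 0x97 ⊕ 0x7F = 0xE8.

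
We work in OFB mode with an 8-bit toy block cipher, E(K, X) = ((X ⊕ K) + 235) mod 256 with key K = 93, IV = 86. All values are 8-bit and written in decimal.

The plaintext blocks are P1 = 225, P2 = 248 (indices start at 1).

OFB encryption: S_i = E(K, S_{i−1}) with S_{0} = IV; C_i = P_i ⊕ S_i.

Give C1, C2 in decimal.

C1: S = E(K, 86) = 246; 225 ⊕ 246 = 23.
C2: S = E(K, 246) = 150; 248 ⊕ 150 = 110.

C1 = 23, C2 = 110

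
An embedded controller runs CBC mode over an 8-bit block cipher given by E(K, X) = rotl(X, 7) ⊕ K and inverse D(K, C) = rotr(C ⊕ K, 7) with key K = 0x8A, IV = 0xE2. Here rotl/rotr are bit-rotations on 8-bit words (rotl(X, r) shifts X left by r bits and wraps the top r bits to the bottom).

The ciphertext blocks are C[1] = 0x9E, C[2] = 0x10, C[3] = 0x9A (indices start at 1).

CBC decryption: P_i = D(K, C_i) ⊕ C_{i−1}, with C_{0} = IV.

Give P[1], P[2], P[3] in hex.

P[1] = 0xCA, P[2] = 0xAB, P[3] = 0x30

P[1]: D(K, 0x9E) = 0x28; 0x28 ⊕ 0xE2 = 0xCA.
P[2]: D(K, 0x10) = 0x35; 0x35 ⊕ 0x9E = 0xAB.
P[3]: D(K, 0x9A) = 0x20; 0x20 ⊕ 0x10 = 0x30.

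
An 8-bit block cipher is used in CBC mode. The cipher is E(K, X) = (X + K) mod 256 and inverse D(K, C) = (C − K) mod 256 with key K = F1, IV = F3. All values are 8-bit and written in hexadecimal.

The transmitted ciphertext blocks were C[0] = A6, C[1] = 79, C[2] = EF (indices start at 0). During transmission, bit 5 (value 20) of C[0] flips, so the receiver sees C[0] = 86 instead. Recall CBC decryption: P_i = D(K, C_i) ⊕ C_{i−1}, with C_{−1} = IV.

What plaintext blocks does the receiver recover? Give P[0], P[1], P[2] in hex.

P[0] = 66, P[1] = 0E, P[2] = 87

Only C[0] changed, to 86. In CBC, a change in C_i garbles P_i and flips the same bit in P_{i+1}. Decrypting the received ciphertext:
P[0]: D(K, 86) = 95; 95 ⊕ F3 = 66.
P[1]: D(K, 79) = 88; 88 ⊕ 86 = 0E.
P[2]: D(K, EF) = FE; FE ⊕ 79 = 87.
Blocks that differ from the original plaintext: P[0], P[1].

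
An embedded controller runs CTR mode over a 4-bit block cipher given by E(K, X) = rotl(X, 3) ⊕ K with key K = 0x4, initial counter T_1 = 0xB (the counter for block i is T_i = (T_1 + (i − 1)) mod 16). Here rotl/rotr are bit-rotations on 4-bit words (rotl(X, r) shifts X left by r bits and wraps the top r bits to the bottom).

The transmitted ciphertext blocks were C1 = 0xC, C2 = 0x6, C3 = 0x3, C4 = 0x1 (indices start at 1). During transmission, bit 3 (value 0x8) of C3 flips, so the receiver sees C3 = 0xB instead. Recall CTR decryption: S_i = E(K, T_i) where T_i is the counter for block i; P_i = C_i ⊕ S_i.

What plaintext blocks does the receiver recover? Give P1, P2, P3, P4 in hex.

Only C3 changed, to 0xB. In CTR, a change in C_i flips the same bit in P_i only; the keystream is unaffected. Decrypting the received ciphertext:
P1: T = 0xB, S = E(K, T) = 0x9; 0xC ⊕ 0x9 = 0x5.
P2: T = 0xC, S = E(K, T) = 0x2; 0x6 ⊕ 0x2 = 0x4.
P3: T = 0xD, S = E(K, T) = 0xA; 0xB ⊕ 0xA = 0x1.
P4: T = 0xE, S = E(K, T) = 0x3; 0x1 ⊕ 0x3 = 0x2.
Blocks that differ from the original plaintext: P3.

P1 = 0x5, P2 = 0x4, P3 = 0x1, P4 = 0x2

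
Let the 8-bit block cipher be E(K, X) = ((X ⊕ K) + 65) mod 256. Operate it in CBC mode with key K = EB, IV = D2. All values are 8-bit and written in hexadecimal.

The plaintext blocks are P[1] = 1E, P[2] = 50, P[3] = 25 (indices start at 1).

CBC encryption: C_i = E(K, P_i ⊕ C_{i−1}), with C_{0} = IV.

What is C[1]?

C[1] = 8C

C[1]: P[1] ⊕ D2 = CC; E(K, CC) = 8C.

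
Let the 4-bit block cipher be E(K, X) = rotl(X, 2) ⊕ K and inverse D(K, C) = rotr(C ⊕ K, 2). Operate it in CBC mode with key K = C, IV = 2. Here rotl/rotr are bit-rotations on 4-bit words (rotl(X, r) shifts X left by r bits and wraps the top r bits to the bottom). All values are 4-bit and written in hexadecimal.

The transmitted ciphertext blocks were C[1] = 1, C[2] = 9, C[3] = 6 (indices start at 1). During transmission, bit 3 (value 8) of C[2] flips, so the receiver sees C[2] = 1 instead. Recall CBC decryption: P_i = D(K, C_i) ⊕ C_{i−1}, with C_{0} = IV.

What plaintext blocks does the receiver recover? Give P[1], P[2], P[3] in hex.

P[1] = 5, P[2] = 6, P[3] = B

Only C[2] changed, to 1. In CBC, a change in C_i garbles P_i and flips the same bit in P_{i+1}. Decrypting the received ciphertext:
P[1]: D(K, 1) = 7; 7 ⊕ 2 = 5.
P[2]: D(K, 1) = 7; 7 ⊕ 1 = 6.
P[3]: D(K, 6) = A; A ⊕ 1 = B.
Blocks that differ from the original plaintext: P[2], P[3].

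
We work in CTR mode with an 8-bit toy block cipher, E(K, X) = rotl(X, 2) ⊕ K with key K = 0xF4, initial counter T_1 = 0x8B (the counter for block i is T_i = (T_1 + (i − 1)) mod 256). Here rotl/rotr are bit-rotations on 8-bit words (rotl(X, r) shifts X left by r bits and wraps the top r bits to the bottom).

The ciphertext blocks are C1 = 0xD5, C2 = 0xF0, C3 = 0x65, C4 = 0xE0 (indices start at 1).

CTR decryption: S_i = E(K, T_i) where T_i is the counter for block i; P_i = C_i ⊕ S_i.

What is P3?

P3: T = 0x8D, S = E(K, T) = 0xC2; 0x65 ⊕ 0xC2 = 0xA7.

P3 = 0xA7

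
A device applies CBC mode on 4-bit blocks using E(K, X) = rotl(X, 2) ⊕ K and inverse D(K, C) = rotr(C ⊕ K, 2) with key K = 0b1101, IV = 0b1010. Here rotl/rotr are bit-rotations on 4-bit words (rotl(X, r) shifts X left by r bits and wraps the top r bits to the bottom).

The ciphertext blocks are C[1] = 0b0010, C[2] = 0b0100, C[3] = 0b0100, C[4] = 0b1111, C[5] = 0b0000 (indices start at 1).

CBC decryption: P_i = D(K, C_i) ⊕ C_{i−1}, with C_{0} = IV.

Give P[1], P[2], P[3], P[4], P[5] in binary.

P[1] = 0b0101, P[2] = 0b0100, P[3] = 0b0010, P[4] = 0b1100, P[5] = 0b1000

P[1]: D(K, 0b0010) = 0b1111; 0b1111 ⊕ 0b1010 = 0b0101.
P[2]: D(K, 0b0100) = 0b0110; 0b0110 ⊕ 0b0010 = 0b0100.
P[3]: D(K, 0b0100) = 0b0110; 0b0110 ⊕ 0b0100 = 0b0010.
P[4]: D(K, 0b1111) = 0b1000; 0b1000 ⊕ 0b0100 = 0b1100.
P[5]: D(K, 0b0000) = 0b0111; 0b0111 ⊕ 0b1111 = 0b1000.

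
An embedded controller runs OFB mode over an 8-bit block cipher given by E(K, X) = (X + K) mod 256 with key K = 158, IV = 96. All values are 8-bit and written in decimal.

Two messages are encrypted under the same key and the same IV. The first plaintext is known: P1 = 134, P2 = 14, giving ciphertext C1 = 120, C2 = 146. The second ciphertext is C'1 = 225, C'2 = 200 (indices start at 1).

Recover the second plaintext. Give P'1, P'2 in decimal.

P'1 = 31, P'2 = 84

In OFB with a reused IV, both messages share the same keystream S_i, so C_i ⊕ C'_i = P_i ⊕ P'_i and thus P'_i = P_i ⊕ C_i ⊕ C'_i.
P'1: 134 ⊕ 120 ⊕ 225 = 31.
P'2: 14 ⊕ 146 ⊕ 200 = 84.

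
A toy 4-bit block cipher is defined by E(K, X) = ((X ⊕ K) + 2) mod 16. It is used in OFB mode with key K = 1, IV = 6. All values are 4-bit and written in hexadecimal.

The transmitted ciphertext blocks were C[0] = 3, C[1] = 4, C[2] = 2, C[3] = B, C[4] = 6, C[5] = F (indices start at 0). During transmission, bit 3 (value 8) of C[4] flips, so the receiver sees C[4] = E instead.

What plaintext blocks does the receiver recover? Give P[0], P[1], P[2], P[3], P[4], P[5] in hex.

P[0] = A, P[1] = E, P[2] = F, P[3] = 5, P[4] = F, P[5] = D

OFB decryption: S_i = E(K, S_{i−1}) with S_{−1} = IV; P_i = C_i ⊕ S_i.
Only C[4] changed, to E. In OFB, a change in C_i flips the same bit in P_i only; the keystream is unaffected. Decrypting the received ciphertext:
P[0]: S = E(K, 6) = 9; 3 ⊕ 9 = A.
P[1]: S = E(K, 9) = A; 4 ⊕ A = E.
P[2]: S = E(K, A) = D; 2 ⊕ D = F.
P[3]: S = E(K, D) = E; B ⊕ E = 5.
P[4]: S = E(K, E) = 1; E ⊕ 1 = F.
P[5]: S = E(K, 1) = 2; F ⊕ 2 = D.
Blocks that differ from the original plaintext: P[4].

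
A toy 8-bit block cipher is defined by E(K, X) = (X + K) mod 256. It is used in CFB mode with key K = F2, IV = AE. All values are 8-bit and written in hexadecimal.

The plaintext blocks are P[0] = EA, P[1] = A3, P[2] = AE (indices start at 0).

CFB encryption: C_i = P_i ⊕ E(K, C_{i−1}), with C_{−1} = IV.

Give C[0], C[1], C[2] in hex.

C[0]: E(K, AE) = A0; EA ⊕ A0 = 4A.
C[1]: E(K, 4A) = 3C; A3 ⊕ 3C = 9F.
C[2]: E(K, 9F) = 91; AE ⊕ 91 = 3F.

C[0] = 4A, C[1] = 9F, C[2] = 3F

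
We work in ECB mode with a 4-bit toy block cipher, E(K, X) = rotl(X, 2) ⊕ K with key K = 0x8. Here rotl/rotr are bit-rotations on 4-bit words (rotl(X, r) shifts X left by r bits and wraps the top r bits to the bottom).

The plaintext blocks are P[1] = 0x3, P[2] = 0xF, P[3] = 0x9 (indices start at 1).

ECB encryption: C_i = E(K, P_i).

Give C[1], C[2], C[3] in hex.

C[1] = 0x4, C[2] = 0x7, C[3] = 0xE

C[1]: E(K, 0x3) = 0x4.
C[2]: E(K, 0xF) = 0x7.
C[3]: E(K, 0x9) = 0xE.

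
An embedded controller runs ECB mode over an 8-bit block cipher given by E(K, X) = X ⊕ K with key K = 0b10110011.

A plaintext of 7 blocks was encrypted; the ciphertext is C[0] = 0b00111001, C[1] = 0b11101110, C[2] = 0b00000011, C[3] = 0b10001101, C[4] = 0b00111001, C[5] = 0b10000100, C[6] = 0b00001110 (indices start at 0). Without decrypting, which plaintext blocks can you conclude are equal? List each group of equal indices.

ECB encrypts each block independently with the same key, so equal ciphertext blocks imply equal plaintext blocks.
C[0] = C[4] = 0b00111001, so P[0] = P[4].

P[0] = P[4]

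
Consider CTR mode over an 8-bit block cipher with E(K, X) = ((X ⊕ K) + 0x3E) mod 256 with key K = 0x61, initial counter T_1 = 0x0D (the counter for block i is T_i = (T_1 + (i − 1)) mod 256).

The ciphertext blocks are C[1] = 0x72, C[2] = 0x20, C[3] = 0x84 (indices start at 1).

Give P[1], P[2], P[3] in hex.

P[1] = 0xD8, P[2] = 0x8D, P[3] = 0x28

CTR decryption: S_i = E(K, T_i) where T_i is the counter for block i; P_i = C_i ⊕ S_i.
P[1]: T = 0x0D, S = E(K, T) = 0xAA; 0x72 ⊕ 0xAA = 0xD8.
P[2]: T = 0x0E, S = E(K, T) = 0xAD; 0x20 ⊕ 0xAD = 0x8D.
P[3]: T = 0x0F, S = E(K, T) = 0xAC; 0x84 ⊕ 0xAC = 0x28.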